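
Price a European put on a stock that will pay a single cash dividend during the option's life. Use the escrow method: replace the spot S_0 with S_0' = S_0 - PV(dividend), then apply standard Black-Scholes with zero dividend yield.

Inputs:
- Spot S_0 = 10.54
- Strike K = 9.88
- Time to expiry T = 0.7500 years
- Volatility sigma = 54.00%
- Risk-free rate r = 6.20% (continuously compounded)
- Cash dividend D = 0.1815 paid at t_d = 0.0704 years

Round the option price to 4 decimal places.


Answer: Price = 1.4014

Derivation:
PV(D) = D * exp(-r * t_d) = 0.1815 * 0.99564471 = 0.18070952
S_0' = S_0 - PV(D) = 10.5400 - 0.18070952 = 10.35929048
d1 = (ln(S_0'/K) + (r + sigma^2/2)*T) / (sigma*sqrt(T)) = 0.43455495
d2 = d1 - sigma*sqrt(T) = -0.03309877
exp(-rT) = 0.95456456
N(-d1) = 0.33194275; N(-d2) = 0.51320209
P = K * exp(-rT) * N(-d2) - S_0' * N(-d1) = 9.8800 * 0.95456456 * 0.51320209 - 10.35929048 * 0.33194275 = 1.4014


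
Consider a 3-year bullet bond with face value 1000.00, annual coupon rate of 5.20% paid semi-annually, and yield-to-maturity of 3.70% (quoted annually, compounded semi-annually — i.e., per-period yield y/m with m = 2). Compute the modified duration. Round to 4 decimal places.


Coupon per period c = face * coupon_rate / m = 26.000000
Periods per year m = 2; per-period yield y/m = 0.018500
Number of cashflows N = 6
Cashflows (t years, CF_t, discount factor 1/(1+y/m)^(m*t), PV):
  t = 0.5000: CF_t = 26.000000, DF = 0.981836, PV = 25.527737
  t = 1.0000: CF_t = 26.000000, DF = 0.964002, PV = 25.064052
  t = 1.5000: CF_t = 26.000000, DF = 0.946492, PV = 24.608789
  t = 2.0000: CF_t = 26.000000, DF = 0.929300, PV = 24.161796
  t = 2.5000: CF_t = 26.000000, DF = 0.912420, PV = 23.722922
  t = 3.0000: CF_t = 1026.000000, DF = 0.895847, PV = 919.138930
Price P = sum_t PV_t = 1042.224226
First compute Macaulay numerator sum_t t * PV_t:
  t * PV_t at t = 0.5000: 12.763868
  t * PV_t at t = 1.0000: 25.064052
  t * PV_t at t = 1.5000: 36.913184
  t * PV_t at t = 2.0000: 48.323592
  t * PV_t at t = 2.5000: 59.307305
  t * PV_t at t = 3.0000: 2757.416789
Macaulay duration D = 2939.788790 / 1042.224226 = 2.820687
Modified duration = D / (1 + y/m) = 2.820687 / (1 + 0.018500) = 2.769453

Answer: Modified duration = 2.7695


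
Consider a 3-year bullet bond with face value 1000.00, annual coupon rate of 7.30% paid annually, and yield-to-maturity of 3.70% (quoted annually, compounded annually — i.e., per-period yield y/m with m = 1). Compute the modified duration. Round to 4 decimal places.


Answer: Modified duration = 2.7101

Derivation:
Coupon per period c = face * coupon_rate / m = 73.000000
Periods per year m = 1; per-period yield y/m = 0.037000
Number of cashflows N = 3
Cashflows (t years, CF_t, discount factor 1/(1+y/m)^(m*t), PV):
  t = 1.0000: CF_t = 73.000000, DF = 0.964320, PV = 70.395371
  t = 2.0000: CF_t = 73.000000, DF = 0.929913, PV = 67.883675
  t = 3.0000: CF_t = 1073.000000, DF = 0.896734, PV = 962.195791
Price P = sum_t PV_t = 1100.474838
First compute Macaulay numerator sum_t t * PV_t:
  t * PV_t at t = 1.0000: 70.395371
  t * PV_t at t = 2.0000: 135.767351
  t * PV_t at t = 3.0000: 2886.587373
Macaulay duration D = 3092.750095 / 1100.474838 = 2.810378
Modified duration = D / (1 + y/m) = 2.810378 / (1 + 0.037000) = 2.710104


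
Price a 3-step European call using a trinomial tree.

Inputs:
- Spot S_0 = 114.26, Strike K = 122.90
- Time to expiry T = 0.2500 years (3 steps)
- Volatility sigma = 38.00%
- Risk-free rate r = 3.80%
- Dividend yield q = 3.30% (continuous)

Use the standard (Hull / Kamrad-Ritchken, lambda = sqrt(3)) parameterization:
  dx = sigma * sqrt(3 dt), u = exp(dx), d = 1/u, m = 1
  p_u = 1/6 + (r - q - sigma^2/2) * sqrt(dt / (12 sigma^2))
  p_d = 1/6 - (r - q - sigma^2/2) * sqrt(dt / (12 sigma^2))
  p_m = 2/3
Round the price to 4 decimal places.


Answer: Price = V(0,0) = 5.5491

Derivation:
dt = T/N = 0.083333; dx = sigma*sqrt(3*dt) = 0.190000
u = exp(dx) = 1.209250; d = 1/u = 0.826959
p_u = 0.151930, p_m = 0.666667, p_d = 0.181404
Discount per step: exp(-r*dt) = 0.996838
Stock lattice S(k, j) with j the centered position index:
  k=0: S(0,+0) = 114.2600
  k=1: S(1,-1) = 94.4884; S(1,+0) = 114.2600; S(1,+1) = 138.1689
  k=2: S(2,-2) = 78.1380; S(2,-1) = 94.4884; S(2,+0) = 114.2600; S(2,+1) = 138.1689; S(2,+2) = 167.0806
  k=3: S(3,-3) = 64.6169; S(3,-2) = 78.1380; S(3,-1) = 94.4884; S(3,+0) = 114.2600; S(3,+1) = 138.1689; S(3,+2) = 167.0806; S(3,+3) = 202.0422
Terminal payoffs V(N, j) = max(S_T - K, 0):
  V(3,-3) = 0.000000; V(3,-2) = 0.000000; V(3,-1) = 0.000000; V(3,+0) = 0.000000; V(3,+1) = 15.268859; V(3,+2) = 44.180637; V(3,+3) = 79.142193
Backward induction: V(k, j) = exp(-r*dt) * [p_u * V(k+1, j+1) + p_m * V(k+1, j) + p_d * V(k+1, j-1)]
  V(2,-2) = exp(-r*dt) * [p_u*0.000000 + p_m*0.000000 + p_d*0.000000] = 0.000000
  V(2,-1) = exp(-r*dt) * [p_u*0.000000 + p_m*0.000000 + p_d*0.000000] = 0.000000
  V(2,+0) = exp(-r*dt) * [p_u*15.268859 + p_m*0.000000 + p_d*0.000000] = 2.312461
  V(2,+1) = exp(-r*dt) * [p_u*44.180637 + p_m*15.268859 + p_d*0.000000] = 16.838190
  V(2,+2) = exp(-r*dt) * [p_u*79.142193 + p_m*44.180637 + p_d*15.268859] = 44.107746
  V(1,-1) = exp(-r*dt) * [p_u*2.312461 + p_m*0.000000 + p_d*0.000000] = 0.350221
  V(1,+0) = exp(-r*dt) * [p_u*16.838190 + p_m*2.312461 + p_d*0.000000] = 4.086901
  V(1,+1) = exp(-r*dt) * [p_u*44.107746 + p_m*16.838190 + p_d*2.312461] = 18.288226
  V(0,+0) = exp(-r*dt) * [p_u*18.288226 + p_m*4.086901 + p_d*0.350221] = 5.549059


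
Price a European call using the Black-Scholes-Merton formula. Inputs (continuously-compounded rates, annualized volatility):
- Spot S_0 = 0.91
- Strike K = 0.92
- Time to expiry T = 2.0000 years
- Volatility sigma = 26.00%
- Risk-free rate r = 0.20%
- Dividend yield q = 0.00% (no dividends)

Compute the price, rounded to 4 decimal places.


d1 = (ln(S/K) + (r - q + 0.5*sigma^2) * T) / (sigma * sqrt(T)) = 0.16500318
d2 = d1 - sigma * sqrt(T) = -0.20269235
exp(-rT) = 0.99600799; exp(-qT) = 1.00000000
C = S_0 * exp(-qT) * N(d1) - K * exp(-rT) * N(d2)
N(d1) = 0.56552926; N(d2) = 0.41968775
C = 0.9100 * 1.00000000 * 0.56552926 - 0.9200 * 0.99600799 * 0.41968775 = 0.1301

Answer: Price = 0.1301


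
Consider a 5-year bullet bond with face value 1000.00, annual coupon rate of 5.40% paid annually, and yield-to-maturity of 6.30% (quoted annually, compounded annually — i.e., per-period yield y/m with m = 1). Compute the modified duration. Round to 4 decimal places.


Answer: Modified duration = 4.2357

Derivation:
Coupon per period c = face * coupon_rate / m = 54.000000
Periods per year m = 1; per-period yield y/m = 0.063000
Number of cashflows N = 5
Cashflows (t years, CF_t, discount factor 1/(1+y/m)^(m*t), PV):
  t = 1.0000: CF_t = 54.000000, DF = 0.940734, PV = 50.799624
  t = 2.0000: CF_t = 54.000000, DF = 0.884980, PV = 47.788922
  t = 3.0000: CF_t = 54.000000, DF = 0.832531, PV = 44.956653
  t = 4.0000: CF_t = 54.000000, DF = 0.783190, PV = 42.292241
  t = 5.0000: CF_t = 1054.000000, DF = 0.736773, PV = 776.558698
Price P = sum_t PV_t = 962.396137
First compute Macaulay numerator sum_t t * PV_t:
  t * PV_t at t = 1.0000: 50.799624
  t * PV_t at t = 2.0000: 95.577843
  t * PV_t at t = 3.0000: 134.869958
  t * PV_t at t = 4.0000: 169.168965
  t * PV_t at t = 5.0000: 3882.793488
Macaulay duration D = 4333.209878 / 962.396137 = 4.502522
Modified duration = D / (1 + y/m) = 4.502522 / (1 + 0.063000) = 4.235675


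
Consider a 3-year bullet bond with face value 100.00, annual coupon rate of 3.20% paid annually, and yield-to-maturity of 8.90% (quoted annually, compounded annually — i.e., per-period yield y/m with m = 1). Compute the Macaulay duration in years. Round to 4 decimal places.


Answer: Macaulay duration = 2.8998 years

Derivation:
Coupon per period c = face * coupon_rate / m = 3.200000
Periods per year m = 1; per-period yield y/m = 0.089000
Number of cashflows N = 3
Cashflows (t years, CF_t, discount factor 1/(1+y/m)^(m*t), PV):
  t = 1.0000: CF_t = 3.200000, DF = 0.918274, PV = 2.938476
  t = 2.0000: CF_t = 3.200000, DF = 0.843226, PV = 2.698325
  t = 3.0000: CF_t = 103.200000, DF = 0.774313, PV = 79.909067
Price P = sum_t PV_t = 85.545867
Macaulay numerator sum_t t * PV_t:
  t * PV_t at t = 1.0000: 2.938476
  t * PV_t at t = 2.0000: 5.396650
  t * PV_t at t = 3.0000: 239.727200
Macaulay duration D = (sum_t t * PV_t) / P = 248.062325 / 85.545867 = 2.899758


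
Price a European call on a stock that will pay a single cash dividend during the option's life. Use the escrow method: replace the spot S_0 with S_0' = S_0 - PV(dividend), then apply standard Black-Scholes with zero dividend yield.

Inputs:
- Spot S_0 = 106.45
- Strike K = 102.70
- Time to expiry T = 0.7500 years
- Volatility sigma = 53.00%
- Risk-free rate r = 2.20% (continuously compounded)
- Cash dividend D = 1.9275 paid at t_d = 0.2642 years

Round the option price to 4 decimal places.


Answer: Price = 20.4637

Derivation:
PV(D) = D * exp(-r * t_d) = 1.9275 * 0.99420446 = 1.91632910
S_0' = S_0 - PV(D) = 106.4500 - 1.91632910 = 104.53367090
d1 = (ln(S_0'/K) + (r + sigma^2/2)*T) / (sigma*sqrt(T)) = 0.30400131
d2 = d1 - sigma*sqrt(T) = -0.15499216
exp(-rT) = 0.98363538
N(d1) = 0.61943655; N(d2) = 0.43841375
C = S_0' * N(d1) - K * exp(-rT) * N(d2) = 104.53367090 * 0.61943655 - 102.7000 * 0.98363538 * 0.43841375 = 20.4637


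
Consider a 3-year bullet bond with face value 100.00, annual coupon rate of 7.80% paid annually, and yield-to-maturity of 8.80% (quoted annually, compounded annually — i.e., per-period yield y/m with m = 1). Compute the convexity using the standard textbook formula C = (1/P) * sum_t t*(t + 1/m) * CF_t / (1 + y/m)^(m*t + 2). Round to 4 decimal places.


Coupon per period c = face * coupon_rate / m = 7.800000
Periods per year m = 1; per-period yield y/m = 0.088000
Number of cashflows N = 3
Cashflows (t years, CF_t, discount factor 1/(1+y/m)^(m*t), PV):
  t = 1.0000: CF_t = 7.800000, DF = 0.919118, PV = 7.169118
  t = 2.0000: CF_t = 7.800000, DF = 0.844777, PV = 6.589263
  t = 3.0000: CF_t = 107.800000, DF = 0.776450, PV = 83.701275
Price P = sum_t PV_t = 97.459655
Convexity numerator sum_t t*(t + 1/m) * CF_t / (1+y/m)^(m*t + 2):
  t = 1.0000: term = 12.112615
  t = 2.0000: term = 33.398755
  t = 3.0000: term = 848.507197
Convexity = (1/P) * sum = 894.018566 / 97.459655 = 9.173217

Answer: Convexity = 9.1732


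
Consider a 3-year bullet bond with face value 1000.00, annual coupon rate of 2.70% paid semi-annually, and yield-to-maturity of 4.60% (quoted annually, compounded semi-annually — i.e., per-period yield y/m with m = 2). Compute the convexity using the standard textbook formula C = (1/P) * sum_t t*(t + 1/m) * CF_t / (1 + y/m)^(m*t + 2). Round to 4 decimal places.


Coupon per period c = face * coupon_rate / m = 13.500000
Periods per year m = 2; per-period yield y/m = 0.023000
Number of cashflows N = 6
Cashflows (t years, CF_t, discount factor 1/(1+y/m)^(m*t), PV):
  t = 0.5000: CF_t = 13.500000, DF = 0.977517, PV = 13.196481
  t = 1.0000: CF_t = 13.500000, DF = 0.955540, PV = 12.899786
  t = 1.5000: CF_t = 13.500000, DF = 0.934056, PV = 12.609761
  t = 2.0000: CF_t = 13.500000, DF = 0.913056, PV = 12.326257
  t = 2.5000: CF_t = 13.500000, DF = 0.892528, PV = 12.049127
  t = 3.0000: CF_t = 1013.500000, DF = 0.872461, PV = 884.239580
Price P = sum_t PV_t = 947.320993
Convexity numerator sum_t t*(t + 1/m) * CF_t / (1+y/m)^(m*t + 2):
  t = 0.5000: term = 6.304881
  t = 1.0000: term = 18.489386
  t = 1.5000: term = 36.147382
  t = 2.0000: term = 58.891141
  t = 2.5000: term = 86.350647
  t = 3.0000: term = 8871.723183
Convexity = (1/P) * sum = 9077.906620 / 947.320993 = 9.582715

Answer: Convexity = 9.5827


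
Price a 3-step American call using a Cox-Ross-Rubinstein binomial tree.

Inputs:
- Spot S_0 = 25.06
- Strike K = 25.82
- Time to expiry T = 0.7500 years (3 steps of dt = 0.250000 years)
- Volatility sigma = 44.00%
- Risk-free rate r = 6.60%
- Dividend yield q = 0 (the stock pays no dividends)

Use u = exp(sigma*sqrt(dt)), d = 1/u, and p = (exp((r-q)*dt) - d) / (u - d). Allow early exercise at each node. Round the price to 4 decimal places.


Answer: Price = V(0,0) = 4.2872

Derivation:
dt = T/N = 0.250000
u = exp(sigma*sqrt(dt)) = 1.246077; d = 1/u = 0.802519
p = (exp((r-q)*dt) - d) / (u - d) = 0.482729
Discount per step: exp(-r*dt) = 0.983635
Stock lattice S(k, i) with i counting down-moves:
  k=0: S(0,0) = 25.0600
  k=1: S(1,0) = 31.2267; S(1,1) = 20.1111
  k=2: S(2,0) = 38.9108; S(2,1) = 25.0600; S(2,2) = 16.1396
  k=3: S(3,0) = 48.4859; S(3,1) = 31.2267; S(3,2) = 20.1111; S(3,3) = 12.9523
Terminal payoffs V(N, i) = max(S_T - K, 0):
  V(3,0) = 22.665896; V(3,1) = 5.406683; V(3,2) = 0.000000; V(3,3) = 0.000000
Backward induction: V(k, i) = exp(-r*dt) * [p * V(k+1, i) + (1-p) * V(k+1, i+1)]; then take max(V_cont, immediate exercise) for American.
  V(2,0) = exp(-r*dt) * [p*22.665896 + (1-p)*5.406683] = 13.513377; exercise = 13.090843; V(2,0) = max -> 13.513377
  V(2,1) = exp(-r*dt) * [p*5.406683 + (1-p)*0.000000] = 2.567249; exercise = 0.000000; V(2,1) = max -> 2.567249
  V(2,2) = exp(-r*dt) * [p*0.000000 + (1-p)*0.000000] = 0.000000; exercise = 0.000000; V(2,2) = max -> 0.000000
  V(1,0) = exp(-r*dt) * [p*13.513377 + (1-p)*2.567249] = 7.722775; exercise = 5.406683; V(1,0) = max -> 7.722775
  V(1,1) = exp(-r*dt) * [p*2.567249 + (1-p)*0.000000] = 1.219004; exercise = 0.000000; V(1,1) = max -> 1.219004
  V(0,0) = exp(-r*dt) * [p*7.722775 + (1-p)*1.219004] = 4.287234; exercise = 0.000000; V(0,0) = max -> 4.287234


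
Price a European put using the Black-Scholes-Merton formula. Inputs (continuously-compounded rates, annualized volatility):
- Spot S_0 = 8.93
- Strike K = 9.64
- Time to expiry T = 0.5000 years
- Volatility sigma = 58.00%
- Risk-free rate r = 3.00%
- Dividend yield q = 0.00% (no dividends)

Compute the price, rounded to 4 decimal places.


Answer: Price = 1.7967

Derivation:
d1 = (ln(S/K) + (r - q + 0.5*sigma^2) * T) / (sigma * sqrt(T)) = 0.05509407
d2 = d1 - sigma * sqrt(T) = -0.35502786
exp(-rT) = 0.98511194; exp(-qT) = 1.00000000
P = K * exp(-rT) * N(-d2) - S_0 * exp(-qT) * N(-d1)
N(-d1) = 0.47803176; N(-d2) = 0.63871564
P = 9.6400 * 0.98511194 * 0.63871564 - 8.9300 * 1.00000000 * 0.47803176 = 1.7967


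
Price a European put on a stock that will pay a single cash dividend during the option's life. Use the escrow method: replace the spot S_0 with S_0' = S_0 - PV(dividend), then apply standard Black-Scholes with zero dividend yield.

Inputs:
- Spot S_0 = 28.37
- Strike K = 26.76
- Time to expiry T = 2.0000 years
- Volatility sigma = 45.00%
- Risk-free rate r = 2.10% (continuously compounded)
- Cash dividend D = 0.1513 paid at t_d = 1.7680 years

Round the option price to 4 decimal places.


Answer: Price = 5.5167

Derivation:
PV(D) = D * exp(-r * t_d) = 0.1513 * 0.96355279 = 0.14578554
S_0' = S_0 - PV(D) = 28.3700 - 0.14578554 = 28.22421446
d1 = (ln(S_0'/K) + (r + sigma^2/2)*T) / (sigma*sqrt(T)) = 0.46790362
d2 = d1 - sigma*sqrt(T) = -0.16849248
exp(-rT) = 0.95886978
N(-d1) = 0.31992676; N(-d2) = 0.56690207
P = K * exp(-rT) * N(-d2) - S_0' * N(-d1) = 26.7600 * 0.95886978 * 0.56690207 - 28.22421446 * 0.31992676 = 5.5167


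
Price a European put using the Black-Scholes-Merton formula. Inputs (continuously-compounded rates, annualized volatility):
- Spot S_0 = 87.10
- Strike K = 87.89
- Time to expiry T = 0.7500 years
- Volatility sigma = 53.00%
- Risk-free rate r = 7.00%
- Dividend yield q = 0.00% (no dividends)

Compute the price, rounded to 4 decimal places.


d1 = (ln(S/K) + (r - q + 0.5*sigma^2) * T) / (sigma * sqrt(T)) = 0.32420582
d2 = d1 - sigma * sqrt(T) = -0.13478765
exp(-rT) = 0.94885432; exp(-qT) = 1.00000000
P = K * exp(-rT) * N(-d2) - S_0 * exp(-qT) * N(-d1)
N(-d1) = 0.37289111; N(-d2) = 0.55361011
P = 87.8900 * 0.94885432 * 0.55361011 - 87.1000 * 1.00000000 * 0.37289111 = 13.6894

Answer: Price = 13.6894


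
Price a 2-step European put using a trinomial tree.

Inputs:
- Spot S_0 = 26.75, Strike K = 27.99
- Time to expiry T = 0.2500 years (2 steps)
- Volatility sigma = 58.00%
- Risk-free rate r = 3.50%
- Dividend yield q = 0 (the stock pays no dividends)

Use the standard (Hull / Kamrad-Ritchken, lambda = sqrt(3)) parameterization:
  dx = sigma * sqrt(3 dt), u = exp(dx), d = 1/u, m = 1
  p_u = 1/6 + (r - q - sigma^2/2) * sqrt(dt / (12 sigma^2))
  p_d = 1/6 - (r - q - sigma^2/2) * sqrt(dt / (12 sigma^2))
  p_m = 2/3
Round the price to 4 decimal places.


dt = T/N = 0.125000; dx = sigma*sqrt(3*dt) = 0.355176
u = exp(dx) = 1.426432; d = 1/u = 0.701050
p_u = 0.143228, p_m = 0.666667, p_d = 0.190106
Discount per step: exp(-r*dt) = 0.995635
Stock lattice S(k, j) with j the centered position index:
  k=0: S(0,+0) = 26.7500
  k=1: S(1,-1) = 18.7531; S(1,+0) = 26.7500; S(1,+1) = 38.1570
  k=2: S(2,-2) = 13.1469; S(2,-1) = 18.7531; S(2,+0) = 26.7500; S(2,+1) = 38.1570; S(2,+2) = 54.4284
Terminal payoffs V(N, j) = max(K - S_T, 0):
  V(2,-2) = 14.843147; V(2,-1) = 9.236911; V(2,+0) = 1.240000; V(2,+1) = 0.000000; V(2,+2) = 0.000000
Backward induction: V(k, j) = exp(-r*dt) * [p_u * V(k+1, j+1) + p_m * V(k+1, j) + p_d * V(k+1, j-1)]
  V(1,-1) = exp(-r*dt) * [p_u*1.240000 + p_m*9.236911 + p_d*14.843147] = 9.117335
  V(1,+0) = exp(-r*dt) * [p_u*0.000000 + p_m*1.240000 + p_d*9.236911] = 2.571382
  V(1,+1) = exp(-r*dt) * [p_u*0.000000 + p_m*0.000000 + p_d*1.240000] = 0.234702
  V(0,+0) = exp(-r*dt) * [p_u*0.234702 + p_m*2.571382 + p_d*9.117335] = 3.465932

Answer: Price = V(0,0) = 3.4659


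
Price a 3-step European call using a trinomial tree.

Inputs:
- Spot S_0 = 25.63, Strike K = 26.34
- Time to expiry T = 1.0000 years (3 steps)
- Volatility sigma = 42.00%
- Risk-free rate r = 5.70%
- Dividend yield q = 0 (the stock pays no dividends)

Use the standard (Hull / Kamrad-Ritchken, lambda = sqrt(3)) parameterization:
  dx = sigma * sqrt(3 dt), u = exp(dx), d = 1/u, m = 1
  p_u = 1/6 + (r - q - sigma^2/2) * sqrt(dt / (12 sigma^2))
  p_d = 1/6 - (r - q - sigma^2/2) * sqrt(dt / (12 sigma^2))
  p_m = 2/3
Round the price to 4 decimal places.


Answer: Price = V(0,0) = 4.3220

Derivation:
dt = T/N = 0.333333; dx = sigma*sqrt(3*dt) = 0.420000
u = exp(dx) = 1.521962; d = 1/u = 0.657047
p_u = 0.154286, p_m = 0.666667, p_d = 0.179048
Discount per step: exp(-r*dt) = 0.981179
Stock lattice S(k, j) with j the centered position index:
  k=0: S(0,+0) = 25.6300
  k=1: S(1,-1) = 16.8401; S(1,+0) = 25.6300; S(1,+1) = 39.0079
  k=2: S(2,-2) = 11.0647; S(2,-1) = 16.8401; S(2,+0) = 25.6300; S(2,+1) = 39.0079; S(2,+2) = 59.3685
  k=3: S(3,-3) = 7.2701; S(3,-2) = 11.0647; S(3,-1) = 16.8401; S(3,+0) = 25.6300; S(3,+1) = 39.0079; S(3,+2) = 59.3685; S(3,+3) = 90.3566
Terminal payoffs V(N, j) = max(S_T - K, 0):
  V(3,-3) = 0.000000; V(3,-2) = 0.000000; V(3,-1) = 0.000000; V(3,+0) = 0.000000; V(3,+1) = 12.667875; V(3,+2) = 33.028486; V(3,+3) = 64.016553
Backward induction: V(k, j) = exp(-r*dt) * [p_u * V(k+1, j+1) + p_m * V(k+1, j) + p_d * V(k+1, j-1)]
  V(2,-2) = exp(-r*dt) * [p_u*0.000000 + p_m*0.000000 + p_d*0.000000] = 0.000000
  V(2,-1) = exp(-r*dt) * [p_u*0.000000 + p_m*0.000000 + p_d*0.000000] = 0.000000
  V(2,+0) = exp(-r*dt) * [p_u*12.667875 + p_m*0.000000 + p_d*0.000000] = 1.917688
  V(2,+1) = exp(-r*dt) * [p_u*33.028486 + p_m*12.667875 + p_d*0.000000] = 13.286222
  V(2,+2) = exp(-r*dt) * [p_u*64.016553 + p_m*33.028486 + p_d*12.667875] = 33.520995
  V(1,-1) = exp(-r*dt) * [p_u*1.917688 + p_m*0.000000 + p_d*0.000000] = 0.290303
  V(1,+0) = exp(-r*dt) * [p_u*13.286222 + p_m*1.917688 + p_d*0.000000] = 3.265691
  V(1,+1) = exp(-r*dt) * [p_u*33.520995 + p_m*13.286222 + p_d*1.917688] = 14.102147
  V(0,+0) = exp(-r*dt) * [p_u*14.102147 + p_m*3.265691 + p_d*0.290303] = 4.321963


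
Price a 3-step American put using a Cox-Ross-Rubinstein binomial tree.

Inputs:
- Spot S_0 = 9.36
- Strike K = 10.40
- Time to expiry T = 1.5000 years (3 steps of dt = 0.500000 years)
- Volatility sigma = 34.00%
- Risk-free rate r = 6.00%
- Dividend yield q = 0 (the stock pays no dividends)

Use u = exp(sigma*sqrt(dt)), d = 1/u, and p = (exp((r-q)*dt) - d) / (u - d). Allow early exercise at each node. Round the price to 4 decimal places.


dt = T/N = 0.500000
u = exp(sigma*sqrt(dt)) = 1.271778; d = 1/u = 0.786300
p = (exp((r-q)*dt) - d) / (u - d) = 0.502915
Discount per step: exp(-r*dt) = 0.970446
Stock lattice S(k, i) with i counting down-moves:
  k=0: S(0,0) = 9.3600
  k=1: S(1,0) = 11.9038; S(1,1) = 7.3598
  k=2: S(2,0) = 15.1391; S(2,1) = 9.3600; S(2,2) = 5.7870
  k=3: S(3,0) = 19.2535; S(3,1) = 11.9038; S(3,2) = 7.3598; S(3,3) = 4.5503
Terminal payoffs V(N, i) = max(K - S_T, 0):
  V(3,0) = 0.000000; V(3,1) = 0.000000; V(3,2) = 3.040228; V(3,3) = 5.849685
Backward induction: V(k, i) = exp(-r*dt) * [p * V(k+1, i) + (1-p) * V(k+1, i+1)]; then take max(V_cont, immediate exercise) for American.
  V(2,0) = exp(-r*dt) * [p*0.000000 + (1-p)*0.000000] = 0.000000; exercise = 0.000000; V(2,0) = max -> 0.000000
  V(2,1) = exp(-r*dt) * [p*0.000000 + (1-p)*3.040228] = 1.466588; exercise = 1.040000; V(2,1) = max -> 1.466588
  V(2,2) = exp(-r*dt) * [p*3.040228 + (1-p)*5.849685] = 4.305641; exercise = 4.613008; V(2,2) = max -> 4.613008
  V(1,0) = exp(-r*dt) * [p*0.000000 + (1-p)*1.466588] = 0.707473; exercise = 0.000000; V(1,0) = max -> 0.707473
  V(1,1) = exp(-r*dt) * [p*1.466588 + (1-p)*4.613008] = 2.941058; exercise = 3.040228; V(1,1) = max -> 3.040228
  V(0,0) = exp(-r*dt) * [p*0.707473 + (1-p)*3.040228] = 1.811871; exercise = 1.040000; V(0,0) = max -> 1.811871

Answer: Price = V(0,0) = 1.8119


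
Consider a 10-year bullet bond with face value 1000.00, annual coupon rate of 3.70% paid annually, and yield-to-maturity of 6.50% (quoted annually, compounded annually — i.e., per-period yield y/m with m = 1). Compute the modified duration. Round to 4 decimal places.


Answer: Modified duration = 7.8212

Derivation:
Coupon per period c = face * coupon_rate / m = 37.000000
Periods per year m = 1; per-period yield y/m = 0.065000
Number of cashflows N = 10
Cashflows (t years, CF_t, discount factor 1/(1+y/m)^(m*t), PV):
  t = 1.0000: CF_t = 37.000000, DF = 0.938967, PV = 34.741784
  t = 2.0000: CF_t = 37.000000, DF = 0.881659, PV = 32.621393
  t = 3.0000: CF_t = 37.000000, DF = 0.827849, PV = 30.630416
  t = 4.0000: CF_t = 37.000000, DF = 0.777323, PV = 28.760954
  t = 5.0000: CF_t = 37.000000, DF = 0.729881, PV = 27.005591
  t = 6.0000: CF_t = 37.000000, DF = 0.685334, PV = 25.357362
  t = 7.0000: CF_t = 37.000000, DF = 0.643506, PV = 23.809730
  t = 8.0000: CF_t = 37.000000, DF = 0.604231, PV = 22.356554
  t = 9.0000: CF_t = 37.000000, DF = 0.567353, PV = 20.992069
  t = 10.0000: CF_t = 1037.000000, DF = 0.532726, PV = 552.436899
Price P = sum_t PV_t = 798.712754
First compute Macaulay numerator sum_t t * PV_t:
  t * PV_t at t = 1.0000: 34.741784
  t * PV_t at t = 2.0000: 65.242787
  t * PV_t at t = 3.0000: 91.891249
  t * PV_t at t = 4.0000: 115.043817
  t * PV_t at t = 5.0000: 135.027955
  t * PV_t at t = 6.0000: 152.144174
  t * PV_t at t = 7.0000: 166.668110
  t * PV_t at t = 8.0000: 178.852432
  t * PV_t at t = 9.0000: 188.928625
  t * PV_t at t = 10.0000: 5524.368988
Macaulay duration D = 6652.909921 / 798.712754 = 8.329540
Modified duration = D / (1 + y/m) = 8.329540 / (1 + 0.065000) = 7.821164


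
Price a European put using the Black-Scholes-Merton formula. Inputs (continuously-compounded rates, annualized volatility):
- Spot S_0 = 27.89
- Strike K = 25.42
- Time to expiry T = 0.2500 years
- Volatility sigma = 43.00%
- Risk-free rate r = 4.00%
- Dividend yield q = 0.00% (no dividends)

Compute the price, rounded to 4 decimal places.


Answer: Price = 1.1628

Derivation:
d1 = (ln(S/K) + (r - q + 0.5*sigma^2) * T) / (sigma * sqrt(T)) = 0.58532296
d2 = d1 - sigma * sqrt(T) = 0.37032296
exp(-rT) = 0.99004983; exp(-qT) = 1.00000000
P = K * exp(-rT) * N(-d2) - S_0 * exp(-qT) * N(-d1)
N(-d1) = 0.27916529; N(-d2) = 0.35557094
P = 25.4200 * 0.99004983 * 0.35557094 - 27.8900 * 1.00000000 * 0.27916529 = 1.1628


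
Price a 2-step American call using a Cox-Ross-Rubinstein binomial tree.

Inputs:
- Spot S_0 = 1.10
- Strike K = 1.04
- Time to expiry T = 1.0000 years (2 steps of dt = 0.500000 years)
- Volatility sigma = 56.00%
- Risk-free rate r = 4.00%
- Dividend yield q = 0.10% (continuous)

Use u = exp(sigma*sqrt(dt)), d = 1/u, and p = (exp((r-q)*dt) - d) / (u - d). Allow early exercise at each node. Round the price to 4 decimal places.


dt = T/N = 0.500000
u = exp(sigma*sqrt(dt)) = 1.485839; d = 1/u = 0.673020
p = (exp((r-q)*dt) - d) / (u - d) = 0.426505
Discount per step: exp(-r*dt) = 0.980199
Stock lattice S(k, i) with i counting down-moves:
  k=0: S(0,0) = 1.1000
  k=1: S(1,0) = 1.6344; S(1,1) = 0.7403
  k=2: S(2,0) = 2.4285; S(2,1) = 1.1000; S(2,2) = 0.4983
Terminal payoffs V(N, i) = max(S_T - K, 0):
  V(2,0) = 1.388490; V(2,1) = 0.060000; V(2,2) = 0.000000
Backward induction: V(k, i) = exp(-r*dt) * [p * V(k+1, i) + (1-p) * V(k+1, i+1)]; then take max(V_cont, immediate exercise) for American.
  V(1,0) = exp(-r*dt) * [p*1.388490 + (1-p)*0.060000] = 0.614200; exercise = 0.594423; V(1,0) = max -> 0.614200
  V(1,1) = exp(-r*dt) * [p*0.060000 + (1-p)*0.000000] = 0.025084; exercise = 0.000000; V(1,1) = max -> 0.025084
  V(0,0) = exp(-r*dt) * [p*0.614200 + (1-p)*0.025084] = 0.270872; exercise = 0.060000; V(0,0) = max -> 0.270872

Answer: Price = V(0,0) = 0.2709


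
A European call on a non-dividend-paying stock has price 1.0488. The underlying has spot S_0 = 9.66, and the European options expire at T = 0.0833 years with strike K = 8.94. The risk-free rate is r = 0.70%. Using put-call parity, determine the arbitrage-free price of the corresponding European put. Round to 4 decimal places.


Answer: Put price = 0.3236

Derivation:
Put-call parity: C - P = S_0 * exp(-qT) - K * exp(-rT).
S_0 * exp(-qT) = 9.6600 * 1.00000000 = 9.66000000
K * exp(-rT) = 8.9400 * 0.99941707 = 8.93478861
P = C - S*exp(-qT) + K*exp(-rT)
P = 1.0488 - 9.66000000 + 8.93478861 = 0.3236


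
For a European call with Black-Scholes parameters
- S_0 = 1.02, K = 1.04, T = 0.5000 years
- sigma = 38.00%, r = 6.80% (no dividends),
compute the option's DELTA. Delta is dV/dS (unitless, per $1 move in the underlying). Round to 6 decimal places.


Answer: Delta = 0.574804

Derivation:
d1 = 0.1886185535; d2 = -0.0800820233
phi(d1) = 0.3919084499; exp(-qT) = 1.0000000000; exp(-rT) = 0.9665715046
N(d1) = 0.5748041049
Delta = exp(-qT) * N(d1) = 1.0000000000 * 0.5748041049 = 0.574804


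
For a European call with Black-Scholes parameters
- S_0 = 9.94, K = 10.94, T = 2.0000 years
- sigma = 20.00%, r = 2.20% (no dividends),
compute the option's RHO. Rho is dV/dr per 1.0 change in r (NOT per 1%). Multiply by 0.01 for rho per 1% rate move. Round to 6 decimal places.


d1 = -0.0419271058; d2 = -0.3247698183
phi(d1) = 0.3985917877; exp(-qT) = 1.0000000000; exp(-rT) = 0.9569539575
N(d2) = 0.3726776444
Rho = K*T*exp(-rT)*N(d2) = 10.9400 * 2.0000 * 0.9569539575 * 0.3726776444 = 7.803181

Answer: Rho = 7.803181


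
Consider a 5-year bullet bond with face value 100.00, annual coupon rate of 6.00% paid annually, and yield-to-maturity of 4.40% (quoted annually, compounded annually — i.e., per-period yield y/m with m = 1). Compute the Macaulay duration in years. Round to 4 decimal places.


Answer: Macaulay duration = 4.4853 years

Derivation:
Coupon per period c = face * coupon_rate / m = 6.000000
Periods per year m = 1; per-period yield y/m = 0.044000
Number of cashflows N = 5
Cashflows (t years, CF_t, discount factor 1/(1+y/m)^(m*t), PV):
  t = 1.0000: CF_t = 6.000000, DF = 0.957854, PV = 5.747126
  t = 2.0000: CF_t = 6.000000, DF = 0.917485, PV = 5.504910
  t = 3.0000: CF_t = 6.000000, DF = 0.878817, PV = 5.272903
  t = 4.0000: CF_t = 6.000000, DF = 0.841779, PV = 5.050673
  t = 5.0000: CF_t = 106.000000, DF = 0.806302, PV = 85.467967
Price P = sum_t PV_t = 107.043579
Macaulay numerator sum_t t * PV_t:
  t * PV_t at t = 1.0000: 5.747126
  t * PV_t at t = 2.0000: 11.009821
  t * PV_t at t = 3.0000: 15.818708
  t * PV_t at t = 4.0000: 20.202692
  t * PV_t at t = 5.0000: 427.339833
Macaulay duration D = (sum_t t * PV_t) / P = 480.118181 / 107.043579 = 4.485259


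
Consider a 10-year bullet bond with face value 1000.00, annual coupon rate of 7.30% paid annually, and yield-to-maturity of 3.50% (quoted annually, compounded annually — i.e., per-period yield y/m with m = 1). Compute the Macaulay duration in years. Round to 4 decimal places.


Answer: Macaulay duration = 7.7934 years

Derivation:
Coupon per period c = face * coupon_rate / m = 73.000000
Periods per year m = 1; per-period yield y/m = 0.035000
Number of cashflows N = 10
Cashflows (t years, CF_t, discount factor 1/(1+y/m)^(m*t), PV):
  t = 1.0000: CF_t = 73.000000, DF = 0.966184, PV = 70.531401
  t = 2.0000: CF_t = 73.000000, DF = 0.933511, PV = 68.146281
  t = 3.0000: CF_t = 73.000000, DF = 0.901943, PV = 65.841818
  t = 4.0000: CF_t = 73.000000, DF = 0.871442, PV = 63.615283
  t = 5.0000: CF_t = 73.000000, DF = 0.841973, PV = 61.464041
  t = 6.0000: CF_t = 73.000000, DF = 0.813501, PV = 59.385547
  t = 7.0000: CF_t = 73.000000, DF = 0.785991, PV = 57.377340
  t = 8.0000: CF_t = 73.000000, DF = 0.759412, PV = 55.437044
  t = 9.0000: CF_t = 73.000000, DF = 0.733731, PV = 53.562361
  t = 10.0000: CF_t = 1073.000000, DF = 0.708919, PV = 760.669887
Price P = sum_t PV_t = 1316.031002
Macaulay numerator sum_t t * PV_t:
  t * PV_t at t = 1.0000: 70.531401
  t * PV_t at t = 2.0000: 136.292562
  t * PV_t at t = 3.0000: 197.525453
  t * PV_t at t = 4.0000: 254.461130
  t * PV_t at t = 5.0000: 307.320206
  t * PV_t at t = 6.0000: 356.313282
  t * PV_t at t = 7.0000: 401.641381
  t * PV_t at t = 8.0000: 443.496349
  t * PV_t at t = 9.0000: 482.061249
  t * PV_t at t = 10.0000: 7606.698871
Macaulay duration D = (sum_t t * PV_t) / P = 10256.341884 / 1316.031002 = 7.793389


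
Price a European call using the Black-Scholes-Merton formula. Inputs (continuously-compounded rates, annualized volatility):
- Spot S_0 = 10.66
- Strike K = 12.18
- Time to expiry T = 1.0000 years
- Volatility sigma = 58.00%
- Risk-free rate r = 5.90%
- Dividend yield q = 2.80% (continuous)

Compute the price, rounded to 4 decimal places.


d1 = (ln(S/K) + (r - q + 0.5*sigma^2) * T) / (sigma * sqrt(T)) = 0.11362613
d2 = d1 - sigma * sqrt(T) = -0.46637387
exp(-rT) = 0.94270677; exp(-qT) = 0.97238837
C = S_0 * exp(-qT) * N(d1) - K * exp(-rT) * N(d2)
N(d1) = 0.54523291; N(d2) = 0.32047396
C = 10.6600 * 0.97238837 * 0.54523291 - 12.1800 * 0.94270677 * 0.32047396 = 1.9720

Answer: Price = 1.9720


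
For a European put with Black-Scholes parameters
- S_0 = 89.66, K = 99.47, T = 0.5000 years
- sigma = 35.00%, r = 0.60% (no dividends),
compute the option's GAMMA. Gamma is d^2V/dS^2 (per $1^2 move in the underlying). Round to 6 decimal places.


d1 = -0.2836765022; d2 = -0.5311638756
phi(d1) = 0.3832090132; exp(-qT) = 1.0000000000; exp(-rT) = 0.9970044955
Gamma = exp(-qT) * phi(d1) / (S * sigma * sqrt(T)) = 1.0000000000 * 0.3832090132 / (89.6600 * 0.3500 * 0.7071067812) = 0.017270

Answer: Gamma = 0.017270


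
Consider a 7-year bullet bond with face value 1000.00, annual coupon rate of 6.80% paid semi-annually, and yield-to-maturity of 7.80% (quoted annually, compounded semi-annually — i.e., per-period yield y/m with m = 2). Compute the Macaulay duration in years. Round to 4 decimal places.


Coupon per period c = face * coupon_rate / m = 34.000000
Periods per year m = 2; per-period yield y/m = 0.039000
Number of cashflows N = 14
Cashflows (t years, CF_t, discount factor 1/(1+y/m)^(m*t), PV):
  t = 0.5000: CF_t = 34.000000, DF = 0.962464, PV = 32.723773
  t = 1.0000: CF_t = 34.000000, DF = 0.926337, PV = 31.495450
  t = 1.5000: CF_t = 34.000000, DF = 0.891566, PV = 30.313234
  t = 2.0000: CF_t = 34.000000, DF = 0.858100, PV = 29.175394
  t = 2.5000: CF_t = 34.000000, DF = 0.825890, PV = 28.080264
  t = 3.0000: CF_t = 34.000000, DF = 0.794889, PV = 27.026240
  t = 3.5000: CF_t = 34.000000, DF = 0.765052, PV = 26.011781
  t = 4.0000: CF_t = 34.000000, DF = 0.736335, PV = 25.035400
  t = 4.5000: CF_t = 34.000000, DF = 0.708696, PV = 24.095669
  t = 5.0000: CF_t = 34.000000, DF = 0.682094, PV = 23.191212
  t = 5.5000: CF_t = 34.000000, DF = 0.656491, PV = 22.320704
  t = 6.0000: CF_t = 34.000000, DF = 0.631849, PV = 21.482872
  t = 6.5000: CF_t = 34.000000, DF = 0.608132, PV = 20.676489
  t = 7.0000: CF_t = 1034.000000, DF = 0.585305, PV = 605.205509
Price P = sum_t PV_t = 946.833992
Macaulay numerator sum_t t * PV_t:
  t * PV_t at t = 0.5000: 16.361886
  t * PV_t at t = 1.0000: 31.495450
  t * PV_t at t = 1.5000: 45.469851
  t * PV_t at t = 2.0000: 58.350788
  t * PV_t at t = 2.5000: 70.200659
  t * PV_t at t = 3.0000: 81.078720
  t * PV_t at t = 3.5000: 91.041233
  t * PV_t at t = 4.0000: 100.141600
  t * PV_t at t = 4.5000: 108.430511
  t * PV_t at t = 5.0000: 115.956059
  t * PV_t at t = 5.5000: 122.763874
  t * PV_t at t = 6.0000: 128.897234
  t * PV_t at t = 6.5000: 134.397180
  t * PV_t at t = 7.0000: 4236.438566
Macaulay duration D = (sum_t t * PV_t) / P = 5341.023611 / 946.833992 = 5.640929

Answer: Macaulay duration = 5.6409 years


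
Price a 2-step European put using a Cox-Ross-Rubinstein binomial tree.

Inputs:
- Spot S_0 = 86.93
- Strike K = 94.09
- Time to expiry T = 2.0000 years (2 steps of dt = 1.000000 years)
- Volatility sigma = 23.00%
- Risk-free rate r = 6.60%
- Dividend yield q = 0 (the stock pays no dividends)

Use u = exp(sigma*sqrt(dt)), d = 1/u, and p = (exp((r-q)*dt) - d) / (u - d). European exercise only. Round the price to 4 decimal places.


dt = T/N = 1.000000
u = exp(sigma*sqrt(dt)) = 1.258600; d = 1/u = 0.794534
p = (exp((r-q)*dt) - d) / (u - d) = 0.589771
Discount per step: exp(-r*dt) = 0.936131
Stock lattice S(k, i) with i counting down-moves:
  k=0: S(0,0) = 86.9300
  k=1: S(1,0) = 109.4101; S(1,1) = 69.0688
  k=2: S(2,0) = 137.7036; S(2,1) = 86.9300; S(2,2) = 54.8775
Terminal payoffs V(N, i) = max(K - S_T, 0):
  V(2,0) = 0.000000; V(2,1) = 7.160000; V(2,2) = 39.212513
Backward induction: V(k, i) = exp(-r*dt) * [p * V(k+1, i) + (1-p) * V(k+1, i+1)].
  V(1,0) = exp(-r*dt) * [p*0.000000 + (1-p)*7.160000] = 2.749638
  V(1,1) = exp(-r*dt) * [p*7.160000 + (1-p)*39.212513] = 19.011747
  V(0,0) = exp(-r*dt) * [p*2.749638 + (1-p)*19.011747] = 8.819120

Answer: Price = V(0,0) = 8.8191


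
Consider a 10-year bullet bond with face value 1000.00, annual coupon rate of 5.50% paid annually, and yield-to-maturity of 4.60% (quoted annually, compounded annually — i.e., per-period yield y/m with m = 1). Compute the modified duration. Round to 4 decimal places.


Coupon per period c = face * coupon_rate / m = 55.000000
Periods per year m = 1; per-period yield y/m = 0.046000
Number of cashflows N = 10
Cashflows (t years, CF_t, discount factor 1/(1+y/m)^(m*t), PV):
  t = 1.0000: CF_t = 55.000000, DF = 0.956023, PV = 52.581262
  t = 2.0000: CF_t = 55.000000, DF = 0.913980, PV = 50.268893
  t = 3.0000: CF_t = 55.000000, DF = 0.873786, PV = 48.058215
  t = 4.0000: CF_t = 55.000000, DF = 0.835359, PV = 45.944756
  t = 5.0000: CF_t = 55.000000, DF = 0.798623, PV = 43.924241
  t = 6.0000: CF_t = 55.000000, DF = 0.763501, PV = 41.992582
  t = 7.0000: CF_t = 55.000000, DF = 0.729925, PV = 40.145872
  t = 8.0000: CF_t = 55.000000, DF = 0.697825, PV = 38.380375
  t = 9.0000: CF_t = 55.000000, DF = 0.667137, PV = 36.692519
  t = 10.0000: CF_t = 1055.000000, DF = 0.637798, PV = 672.876893
Price P = sum_t PV_t = 1070.865608
First compute Macaulay numerator sum_t t * PV_t:
  t * PV_t at t = 1.0000: 52.581262
  t * PV_t at t = 2.0000: 100.537786
  t * PV_t at t = 3.0000: 144.174645
  t * PV_t at t = 4.0000: 183.779025
  t * PV_t at t = 5.0000: 219.621206
  t * PV_t at t = 6.0000: 251.955494
  t * PV_t at t = 7.0000: 281.021105
  t * PV_t at t = 8.0000: 307.043000
  t * PV_t at t = 9.0000: 330.232672
  t * PV_t at t = 10.0000: 6728.768925
Macaulay duration D = 8599.715119 / 1070.865608 = 8.030620
Modified duration = D / (1 + y/m) = 8.030620 / (1 + 0.046000) = 7.677457

Answer: Modified duration = 7.6775


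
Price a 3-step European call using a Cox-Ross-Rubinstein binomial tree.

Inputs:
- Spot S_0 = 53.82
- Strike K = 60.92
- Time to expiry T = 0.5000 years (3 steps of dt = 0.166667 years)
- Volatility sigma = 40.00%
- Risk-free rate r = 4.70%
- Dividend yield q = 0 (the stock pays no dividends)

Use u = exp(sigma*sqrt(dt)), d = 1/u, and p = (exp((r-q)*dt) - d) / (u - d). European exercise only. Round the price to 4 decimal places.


Answer: Price = V(0,0) = 3.8328

Derivation:
dt = T/N = 0.166667
u = exp(sigma*sqrt(dt)) = 1.177389; d = 1/u = 0.849337
p = (exp((r-q)*dt) - d) / (u - d) = 0.483238
Discount per step: exp(-r*dt) = 0.992197
Stock lattice S(k, i) with i counting down-moves:
  k=0: S(0,0) = 53.8200
  k=1: S(1,0) = 63.3671; S(1,1) = 45.7113
  k=2: S(2,0) = 74.6077; S(2,1) = 53.8200; S(2,2) = 38.8243
  k=3: S(3,0) = 87.8423; S(3,1) = 63.3671; S(3,2) = 45.7113; S(3,3) = 32.9749
Terminal payoffs V(N, i) = max(S_T - K, 0):
  V(3,0) = 26.922294; V(3,1) = 2.447079; V(3,2) = 0.000000; V(3,3) = 0.000000
Backward induction: V(k, i) = exp(-r*dt) * [p * V(k+1, i) + (1-p) * V(k+1, i+1)].
  V(2,0) = exp(-r*dt) * [p*26.922294 + (1-p)*2.447079] = 14.163047
  V(2,1) = exp(-r*dt) * [p*2.447079 + (1-p)*0.000000] = 1.173294
  V(2,2) = exp(-r*dt) * [p*0.000000 + (1-p)*0.000000] = 0.000000
  V(1,0) = exp(-r*dt) * [p*14.163047 + (1-p)*1.173294] = 7.392299
  V(1,1) = exp(-r*dt) * [p*1.173294 + (1-p)*0.000000] = 0.562556
  V(0,0) = exp(-r*dt) * [p*7.392299 + (1-p)*0.562556] = 3.832804


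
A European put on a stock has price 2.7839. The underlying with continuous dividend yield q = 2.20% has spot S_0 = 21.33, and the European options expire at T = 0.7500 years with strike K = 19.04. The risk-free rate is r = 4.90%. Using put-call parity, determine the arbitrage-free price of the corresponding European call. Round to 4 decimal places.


Put-call parity: C - P = S_0 * exp(-qT) - K * exp(-rT).
S_0 * exp(-qT) = 21.3300 * 0.98363538 = 20.98094264
K * exp(-rT) = 19.0400 * 0.96391708 = 18.35298129
C = P + S*exp(-qT) - K*exp(-rT)
C = 2.7839 + 20.98094264 - 18.35298129 = 5.4119

Answer: Call price = 5.4119


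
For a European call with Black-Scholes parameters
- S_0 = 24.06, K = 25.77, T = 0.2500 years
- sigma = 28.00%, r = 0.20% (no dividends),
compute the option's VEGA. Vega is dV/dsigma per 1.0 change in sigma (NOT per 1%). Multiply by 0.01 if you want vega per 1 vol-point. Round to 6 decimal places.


Answer: Vega = 4.399888

Derivation:
d1 = -0.4168593866; d2 = -0.5568593866
phi(d1) = 0.3657429893; exp(-qT) = 1.0000000000; exp(-rT) = 0.9995001250
Vega = S * exp(-qT) * phi(d1) * sqrt(T) = 24.0600 * 1.0000000000 * 0.3657429893 * 0.5000000000 = 4.399888


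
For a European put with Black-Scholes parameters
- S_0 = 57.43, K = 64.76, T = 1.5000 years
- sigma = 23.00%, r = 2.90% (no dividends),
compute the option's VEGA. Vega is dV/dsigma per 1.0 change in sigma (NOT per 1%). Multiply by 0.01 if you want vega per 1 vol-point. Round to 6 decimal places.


Answer: Vega = 27.820120

Derivation:
d1 = -0.1311588652; d2 = -0.4128501857
phi(d1) = 0.3955255638; exp(-qT) = 1.0000000000; exp(-rT) = 0.9574325541
Vega = S * exp(-qT) * phi(d1) * sqrt(T) = 57.4300 * 1.0000000000 * 0.3955255638 * 1.2247448714 = 27.820120


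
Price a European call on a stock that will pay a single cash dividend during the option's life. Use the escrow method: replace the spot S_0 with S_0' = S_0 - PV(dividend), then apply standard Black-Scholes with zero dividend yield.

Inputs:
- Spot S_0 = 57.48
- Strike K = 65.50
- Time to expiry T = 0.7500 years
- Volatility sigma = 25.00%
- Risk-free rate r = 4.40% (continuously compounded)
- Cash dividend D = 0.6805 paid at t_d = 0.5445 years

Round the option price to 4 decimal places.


PV(D) = D * exp(-r * t_d) = 0.6805 * 0.97632671 = 0.66439033
S_0' = S_0 - PV(D) = 57.4800 - 0.66439033 = 56.81560967
d1 = (ln(S_0'/K) + (r + sigma^2/2)*T) / (sigma*sqrt(T)) = -0.39630032
d2 = d1 - sigma*sqrt(T) = -0.61280667
exp(-rT) = 0.96753856
N(d1) = 0.34594174; N(d2) = 0.27000209
C = S_0' * N(d1) - K * exp(-rT) * N(d2) = 56.81560967 * 0.34594174 - 65.5000 * 0.96753856 * 0.27000209 = 2.5438

Answer: Price = 2.5438


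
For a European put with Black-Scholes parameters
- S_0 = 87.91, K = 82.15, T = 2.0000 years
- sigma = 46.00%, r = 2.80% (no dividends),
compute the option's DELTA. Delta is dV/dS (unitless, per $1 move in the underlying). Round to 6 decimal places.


Answer: Delta = -0.303094

Derivation:
d1 = 0.5155219162; d2 = -0.1350163225
phi(d1) = 0.3493014569; exp(-qT) = 1.0000000000; exp(-rT) = 0.9455391359
N(-d1) = 0.3030941794
Delta = -exp(-qT) * N(-d1) = -1.0000000000 * 0.3030941794 = -0.303094
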